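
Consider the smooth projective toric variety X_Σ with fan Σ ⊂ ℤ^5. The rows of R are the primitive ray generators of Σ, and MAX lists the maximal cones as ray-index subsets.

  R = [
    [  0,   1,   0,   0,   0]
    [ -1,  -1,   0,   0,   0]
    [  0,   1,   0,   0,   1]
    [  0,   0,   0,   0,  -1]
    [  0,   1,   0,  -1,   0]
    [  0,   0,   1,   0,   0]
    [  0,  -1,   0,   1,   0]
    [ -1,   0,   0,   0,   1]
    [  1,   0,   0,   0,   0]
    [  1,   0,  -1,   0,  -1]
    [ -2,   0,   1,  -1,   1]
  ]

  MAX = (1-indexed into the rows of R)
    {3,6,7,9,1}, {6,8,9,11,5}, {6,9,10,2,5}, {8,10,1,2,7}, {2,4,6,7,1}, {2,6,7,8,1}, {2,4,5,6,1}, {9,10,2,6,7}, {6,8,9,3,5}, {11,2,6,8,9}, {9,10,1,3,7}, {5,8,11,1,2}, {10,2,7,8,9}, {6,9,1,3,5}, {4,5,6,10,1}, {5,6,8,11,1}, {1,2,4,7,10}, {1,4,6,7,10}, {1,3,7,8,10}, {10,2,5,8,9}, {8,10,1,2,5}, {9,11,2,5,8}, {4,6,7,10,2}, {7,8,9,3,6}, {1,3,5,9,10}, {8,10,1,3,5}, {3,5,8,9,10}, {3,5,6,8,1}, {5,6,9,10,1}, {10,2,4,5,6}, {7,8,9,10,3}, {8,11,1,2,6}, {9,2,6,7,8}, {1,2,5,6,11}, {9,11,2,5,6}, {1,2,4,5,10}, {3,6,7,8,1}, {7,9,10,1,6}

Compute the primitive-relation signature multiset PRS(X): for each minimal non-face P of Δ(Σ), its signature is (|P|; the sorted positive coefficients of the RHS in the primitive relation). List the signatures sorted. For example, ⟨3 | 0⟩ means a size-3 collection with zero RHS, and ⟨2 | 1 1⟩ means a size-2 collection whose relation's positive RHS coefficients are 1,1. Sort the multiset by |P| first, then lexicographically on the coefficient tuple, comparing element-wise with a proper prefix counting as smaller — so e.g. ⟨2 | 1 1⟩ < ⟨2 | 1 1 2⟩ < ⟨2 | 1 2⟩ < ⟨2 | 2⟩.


The 16 primitive collections of Σ (r=11, n=5):

  {5,7}:  v_{5} + v_{7} = 0  so sig = ⟨2 | 0⟩
  {2,3}:  v_{2} + v_{3} = v_{8}  so sig = ⟨2 | 1⟩
  {3,4}:  v_{3} + v_{4} = v_{1}  so sig = ⟨2 | 1⟩
  {4,8}:  v_{4} + v_{8} = v_{1} + v_{2}  so sig = ⟨2 | 1 1⟩
  {4,9}:  v_{4} + v_{9} = v_{6} + v_{10}  so sig = ⟨2 | 1 1⟩
  {10,11}:  v_{10} + v_{11} = v_{2} + v_{5}  so sig = ⟨2 | 1 1⟩
  {7,11}:  v_{7} + v_{11} = v_{2} + v_{6} + v_{8}  so sig = ⟨2 | 1 1 1⟩
  {4,11}:  v_{4} + v_{11} = v_{1} + 2·v_{2} + v_{5} + v_{6}  so sig = ⟨2 | 1 1 1 2⟩
  {3,11}:  v_{3} + v_{11} = v_{5} + v_{6} + 2·v_{8}  so sig = ⟨2 | 1 1 2⟩
  {1,2,9}:  v_{1} + v_{2} + v_{9} = 0  so sig = ⟨3 | 0⟩
  {6,8,10}:  v_{6} + v_{8} + v_{10} = 0  so sig = ⟨3 | 0⟩
  {1,8,9}:  v_{1} + v_{8} + v_{9} = v_{3}  so sig = ⟨3 | 1⟩
  {3,6,10}:  v_{3} + v_{6} + v_{10} = v_{1} + v_{9}  so sig = ⟨3 | 1 1⟩
  {1,9,11}:  v_{1} + v_{9} + v_{11} = v_{5} + v_{6} + v_{8}  so sig = ⟨3 | 1 1 1⟩
  {1,2,6,10}:  v_{1} + v_{2} + v_{6} + v_{10} = v_{4}  so sig = ⟨4 | 1⟩
  {2,5,6,8}:  v_{2} + v_{5} + v_{6} + v_{8} = v_{11}  so sig = ⟨4 | 1⟩

so the primitive-relation signature multiset is
    |P|=2: 9 collections, coeffs (), (1), (1), (1,1), (1,1), (1,1), (1,1,1), (1,1,1,2), (1,1,2)
    |P|=3: 5 collections, coeffs (), (), (1), (1,1), (1,1,1)
    |P|=4: 2 collections, coeffs (1), (1)


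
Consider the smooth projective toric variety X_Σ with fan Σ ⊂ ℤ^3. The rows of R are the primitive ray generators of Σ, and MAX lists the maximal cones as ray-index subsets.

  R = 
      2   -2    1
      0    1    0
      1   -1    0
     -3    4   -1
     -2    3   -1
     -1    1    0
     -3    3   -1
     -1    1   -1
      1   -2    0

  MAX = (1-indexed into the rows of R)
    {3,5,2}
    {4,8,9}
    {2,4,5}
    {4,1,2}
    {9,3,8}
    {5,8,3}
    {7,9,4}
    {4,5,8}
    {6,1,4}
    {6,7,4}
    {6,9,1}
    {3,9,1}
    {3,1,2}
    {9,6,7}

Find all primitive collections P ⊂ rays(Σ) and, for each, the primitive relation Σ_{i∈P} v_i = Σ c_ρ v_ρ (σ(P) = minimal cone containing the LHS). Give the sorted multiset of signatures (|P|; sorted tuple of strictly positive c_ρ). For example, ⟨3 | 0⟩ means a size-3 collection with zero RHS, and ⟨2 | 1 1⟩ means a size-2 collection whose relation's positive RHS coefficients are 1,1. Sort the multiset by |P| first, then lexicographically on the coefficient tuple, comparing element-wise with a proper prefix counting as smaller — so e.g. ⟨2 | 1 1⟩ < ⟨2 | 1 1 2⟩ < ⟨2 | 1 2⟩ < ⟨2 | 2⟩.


Primitive collections (17):

  P={3,6}:  v_{3} + v_{6} = 0  ⇒ sig = ⟨2 | 0⟩
  P={1,5}:  v_{1} + v_{5} = v_{2}  ⇒ sig = ⟨2 | 1⟩
  P={1,7}:  v_{1} + v_{7} = v_{6}  ⇒ sig = ⟨2 | 1⟩
  P={1,8}:  v_{1} + v_{8} = v_{3}  ⇒ sig = ⟨2 | 1⟩
  P={2,7}:  v_{2} + v_{7} = v_{4}  ⇒ sig = ⟨2 | 1⟩
  P={2,9}:  v_{2} + v_{9} = v_{3}  ⇒ sig = ⟨2 | 1⟩
  P={3,4}:  v_{3} + v_{4} = v_{5}  ⇒ sig = ⟨2 | 1⟩
  P={5,6}:  v_{5} + v_{6} = v_{4}  ⇒ sig = ⟨2 | 1⟩
  P={5,9}:  v_{5} + v_{9} = v_{8}  ⇒ sig = ⟨2 | 1⟩
  P={2,6}:  v_{2} + v_{6} = v_{1} + v_{4}  ⇒ sig = ⟨2 | 1 1⟩
  P={2,8}:  v_{2} + v_{8} = v_{3} + v_{5}  ⇒ sig = ⟨2 | 1 1⟩
  P={3,7}:  v_{3} + v_{7} = v_{4} + v_{9}  ⇒ sig = ⟨2 | 1 1⟩
  P={6,8}:  v_{6} + v_{8} = v_{4} + v_{9}  ⇒ sig = ⟨2 | 1 1⟩
  P={5,7}:  v_{5} + v_{7} = 2·v_{4} + v_{9}  ⇒ sig = ⟨2 | 1 2⟩
  P={7,8}:  v_{7} + v_{8} = 2·v_{4} + 2·v_{9}  ⇒ sig = ⟨2 | 2 2⟩
  P={1,4,9}:  v_{1} + v_{4} + v_{9} = 0  ⇒ sig = ⟨3 | 0⟩
  P={4,6,9}:  v_{4} + v_{6} + v_{9} = v_{7}  ⇒ sig = ⟨3 | 1⟩

Hence PRS(X_Σ) =
    ⟨2 | 0⟩
    ⟨2 | 1⟩
    ⟨2 | 1⟩
    ⟨2 | 1⟩
    ⟨2 | 1⟩
    ⟨2 | 1⟩
    ⟨2 | 1⟩
    ⟨2 | 1⟩
    ⟨2 | 1⟩
    ⟨2 | 1 1⟩
    ⟨2 | 1 1⟩
    ⟨2 | 1 1⟩
    ⟨2 | 1 1⟩
    ⟨2 | 1 2⟩
    ⟨2 | 2 2⟩
    ⟨3 | 0⟩
    ⟨3 | 1⟩


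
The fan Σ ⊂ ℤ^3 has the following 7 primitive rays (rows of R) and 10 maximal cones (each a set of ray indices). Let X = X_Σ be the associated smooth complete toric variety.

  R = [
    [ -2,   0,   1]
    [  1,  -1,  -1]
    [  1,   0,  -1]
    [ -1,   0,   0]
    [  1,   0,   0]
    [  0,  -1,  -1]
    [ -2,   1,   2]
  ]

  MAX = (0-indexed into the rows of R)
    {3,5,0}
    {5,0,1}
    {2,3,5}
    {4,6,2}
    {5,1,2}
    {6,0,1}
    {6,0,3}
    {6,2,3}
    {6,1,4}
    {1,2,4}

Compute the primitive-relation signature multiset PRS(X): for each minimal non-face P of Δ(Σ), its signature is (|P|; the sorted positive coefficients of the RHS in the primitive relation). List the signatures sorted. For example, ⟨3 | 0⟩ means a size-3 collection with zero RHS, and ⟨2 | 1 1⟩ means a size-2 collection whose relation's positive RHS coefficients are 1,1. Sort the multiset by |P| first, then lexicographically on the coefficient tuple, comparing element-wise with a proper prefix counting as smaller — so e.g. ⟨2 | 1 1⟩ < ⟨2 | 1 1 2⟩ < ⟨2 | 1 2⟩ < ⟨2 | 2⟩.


Minimal non-faces — 7 found among 7 rays, 10 max cones:

  P={3,4}:  v_{3} + v_{4} = 0 ; sig = ⟨2 | 0⟩
  P={0,2}:  v_{0} + v_{2} = v_{3} ; sig = ⟨2 | 1⟩
  P={1,3}:  v_{1} + v_{3} = v_{5} ; sig = ⟨2 | 1⟩
  P={4,5}:  v_{4} + v_{5} = v_{1} ; sig = ⟨2 | 1⟩
  P={5,6}:  v_{5} + v_{6} = v_{0} ; sig = ⟨2 | 1⟩
  P={0,4}:  v_{0} + v_{4} = v_{1} + v_{6} ; sig = ⟨2 | 1 1⟩
  P={1,2,6}:  v_{1} + v_{2} + v_{6} = 0 ; sig = ⟨3 | 0⟩

Sorted signature multiset PRS(X):
    |P|=2: 6 collections, coeffs (), (1), (1), (1), (1), (1,1)
    |P|=3: 1 collection, coeffs ()


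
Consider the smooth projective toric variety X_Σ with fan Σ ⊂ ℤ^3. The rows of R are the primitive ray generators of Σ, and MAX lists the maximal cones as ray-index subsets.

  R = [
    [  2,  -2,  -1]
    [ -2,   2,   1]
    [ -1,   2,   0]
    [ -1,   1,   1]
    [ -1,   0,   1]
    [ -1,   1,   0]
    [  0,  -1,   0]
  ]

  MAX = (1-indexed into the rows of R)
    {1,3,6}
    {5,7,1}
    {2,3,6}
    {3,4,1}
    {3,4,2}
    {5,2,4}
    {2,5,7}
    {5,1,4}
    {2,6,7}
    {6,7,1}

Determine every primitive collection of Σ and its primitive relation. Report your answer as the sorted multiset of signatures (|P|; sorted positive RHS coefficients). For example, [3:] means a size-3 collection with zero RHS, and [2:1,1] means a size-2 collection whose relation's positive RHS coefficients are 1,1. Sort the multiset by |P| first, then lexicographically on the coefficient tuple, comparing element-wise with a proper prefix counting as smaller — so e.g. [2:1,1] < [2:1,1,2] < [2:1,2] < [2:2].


Δ(Σ) — 7 vertices, 6 min non-faces:

  P = {1,2}:  v_{1} + v_{2} = 0  ⇒ sig = [2:]
  P = {3,5}:  v_{3} + v_{5} = v_{2}  ⇒ sig = [2:1]
  P = {3,7}:  v_{3} + v_{7} = v_{6}  ⇒ sig = [2:1]
  P = {4,6}:  v_{4} + v_{6} = v_{2}  ⇒ sig = [2:1]
  P = {4,7}:  v_{4} + v_{7} = v_{5}  ⇒ sig = [2:1]
  P = {5,6}:  v_{5} + v_{6} = v_{2} + v_{7}  ⇒ sig = [2:1,1]

Signatures (|P|; sorted positive RHS coefficients), sorted:
    [2:]
    [2:1]
    [2:1]
    [2:1]
    [2:1]
    [2:1,1]


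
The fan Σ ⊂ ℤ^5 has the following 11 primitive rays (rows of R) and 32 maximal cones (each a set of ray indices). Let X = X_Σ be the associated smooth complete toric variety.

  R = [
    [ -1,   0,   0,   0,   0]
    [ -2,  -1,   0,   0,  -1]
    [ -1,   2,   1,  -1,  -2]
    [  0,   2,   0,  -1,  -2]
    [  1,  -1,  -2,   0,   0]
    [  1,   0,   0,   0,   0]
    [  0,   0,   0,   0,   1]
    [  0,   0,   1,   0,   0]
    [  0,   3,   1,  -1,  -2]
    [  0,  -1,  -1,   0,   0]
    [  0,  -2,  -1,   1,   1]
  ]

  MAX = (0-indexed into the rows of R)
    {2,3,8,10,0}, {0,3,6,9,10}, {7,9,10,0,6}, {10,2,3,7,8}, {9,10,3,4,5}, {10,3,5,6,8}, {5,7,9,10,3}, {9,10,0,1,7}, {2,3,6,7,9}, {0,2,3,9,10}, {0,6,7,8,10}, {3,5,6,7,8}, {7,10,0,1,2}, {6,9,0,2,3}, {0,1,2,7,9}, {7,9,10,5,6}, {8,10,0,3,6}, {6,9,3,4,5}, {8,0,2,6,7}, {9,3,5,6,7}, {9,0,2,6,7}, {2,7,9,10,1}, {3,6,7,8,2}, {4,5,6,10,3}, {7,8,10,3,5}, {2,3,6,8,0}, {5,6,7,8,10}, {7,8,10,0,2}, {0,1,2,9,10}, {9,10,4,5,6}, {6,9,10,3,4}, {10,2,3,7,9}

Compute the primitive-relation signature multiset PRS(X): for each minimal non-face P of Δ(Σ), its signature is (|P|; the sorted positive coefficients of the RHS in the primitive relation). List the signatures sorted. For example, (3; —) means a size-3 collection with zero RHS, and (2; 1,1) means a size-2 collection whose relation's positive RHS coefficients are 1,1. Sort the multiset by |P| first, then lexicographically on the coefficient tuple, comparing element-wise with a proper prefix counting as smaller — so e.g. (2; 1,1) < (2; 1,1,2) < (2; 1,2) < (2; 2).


17 collections generate NE(X_Σ); each relation:

  P={0,5}:  v_{0} + v_{5} = 0  so sig = (2; —)
  P={8,9}:  v_{8} + v_{9} = v_{3}  so sig = (2; 1)
  P={2,4}:  v_{2} + v_{4} = v_{3} + v_{9}  so sig = (2; 1,1)
  P={2,5}:  v_{2} + v_{5} = v_{3} + v_{7}  so sig = (2; 1,1)
  P={4,7}:  v_{4} + v_{7} = v_{5} + v_{9}  so sig = (2; 1,1)
  P={0,4}:  v_{0} + v_{4} = v_{3} + v_{6} + v_{9} + v_{10}  so sig = (2; 1,1,1,1)
  P={1,5}:  v_{1} + v_{5} = v_{2} + v_{7} + v_{9} + v_{10}  so sig = (2; 1,1,1,1)
  P={4,8}:  v_{4} + v_{8} = 2·v_{3} + v_{5} + v_{6} + v_{10}  so sig = (2; 1,1,1,2)
  P={1,3}:  v_{1} + v_{3} = 2·v_{2} + v_{9} + v_{10}  so sig = (2; 1,1,2)
  P={1,4}:  v_{1} + v_{4} = v_{2} + 2·v_{9} + v_{10}  so sig = (2; 1,1,2)
  P={1,6}:  v_{1} + v_{6} = 2·v_{0} + v_{7} + v_{9}  so sig = (2; 1,1,2)
  P={1,8}:  v_{1} + v_{8} = 2·v_{2} + v_{10}  so sig = (2; 1,2)
  P={0,3,7}:  v_{0} + v_{3} + v_{7} = v_{2}  so sig = (3; 1)
  P={2,6,10}:  v_{2} + v_{6} + v_{10} = v_{0}  so sig = (3; 1)
  P={3,6,7,10}:  v_{3} + v_{6} + v_{7} + v_{10} = 0  so sig = (4; —)
  P={0,2,7,9,10}:  v_{0} + v_{2} + v_{7} + v_{9} + v_{10} = v_{1}  so sig = (5; 1)
  P={3,5,6,9,10}:  v_{3} + v_{5} + v_{6} + v_{9} + v_{10} = v_{4}  so sig = (5; 1)

Hence PRS(X_Σ) =
    |P|=2: 12 collections, coeffs (), (1), (1,1), (1,1), (1,1), (1,1,1,1), (1,1,1,1), (1,1,1,2), (1,1,2), (1,1,2), (1,1,2), (1,2)
    |P|=3: 2 collections, coeffs (1), (1)
    |P|=4: 1 collection, coeffs ()
    |P|=5: 2 collections, coeffs (1), (1)


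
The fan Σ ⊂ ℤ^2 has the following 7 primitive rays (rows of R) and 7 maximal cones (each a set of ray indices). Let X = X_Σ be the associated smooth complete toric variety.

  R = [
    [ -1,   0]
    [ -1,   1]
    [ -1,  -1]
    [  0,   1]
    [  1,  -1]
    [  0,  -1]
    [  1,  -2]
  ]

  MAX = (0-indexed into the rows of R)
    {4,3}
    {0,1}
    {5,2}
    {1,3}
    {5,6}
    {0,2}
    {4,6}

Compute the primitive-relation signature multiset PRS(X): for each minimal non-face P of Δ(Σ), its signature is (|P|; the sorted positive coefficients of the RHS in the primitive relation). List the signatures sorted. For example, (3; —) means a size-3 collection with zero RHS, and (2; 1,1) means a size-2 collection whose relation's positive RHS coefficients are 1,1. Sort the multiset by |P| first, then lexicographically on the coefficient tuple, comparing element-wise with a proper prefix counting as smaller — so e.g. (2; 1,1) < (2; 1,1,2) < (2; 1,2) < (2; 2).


The 14 primitive collections of Σ (r=7, n=2):

  P={1,4}:  v_{1} + v_{4} = 0  so sig = (2; —)
  P={3,5}:  v_{3} + v_{5} = 0  so sig = (2; —)
  P={0,3}:  v_{0} + v_{3} = v_{1}  so sig = (2; 1)
  P={0,4}:  v_{0} + v_{4} = v_{5}  so sig = (2; 1)
  P={0,5}:  v_{0} + v_{5} = v_{2}  so sig = (2; 1)
  P={1,5}:  v_{1} + v_{5} = v_{0}  so sig = (2; 1)
  P={1,6}:  v_{1} + v_{6} = v_{5}  so sig = (2; 1)
  P={2,3}:  v_{2} + v_{3} = v_{0}  so sig = (2; 1)
  P={3,6}:  v_{3} + v_{6} = v_{4}  so sig = (2; 1)
  P={4,5}:  v_{4} + v_{5} = v_{6}  so sig = (2; 1)
  P={0,6}:  v_{0} + v_{6} = 2·v_{5}  so sig = (2; 2)
  P={1,2}:  v_{1} + v_{2} = 2·v_{0}  so sig = (2; 2)
  P={2,4}:  v_{2} + v_{4} = 2·v_{5}  so sig = (2; 2)
  P={2,6}:  v_{2} + v_{6} = 3·v_{5}  so sig = (2; 3)

Hence PRS(X_Σ) =
    |P|=2: 14 collections, coeffs (), (), (1), (1), (1), (1), (1), (1), (1), (1), (2), (2), (2), (3)


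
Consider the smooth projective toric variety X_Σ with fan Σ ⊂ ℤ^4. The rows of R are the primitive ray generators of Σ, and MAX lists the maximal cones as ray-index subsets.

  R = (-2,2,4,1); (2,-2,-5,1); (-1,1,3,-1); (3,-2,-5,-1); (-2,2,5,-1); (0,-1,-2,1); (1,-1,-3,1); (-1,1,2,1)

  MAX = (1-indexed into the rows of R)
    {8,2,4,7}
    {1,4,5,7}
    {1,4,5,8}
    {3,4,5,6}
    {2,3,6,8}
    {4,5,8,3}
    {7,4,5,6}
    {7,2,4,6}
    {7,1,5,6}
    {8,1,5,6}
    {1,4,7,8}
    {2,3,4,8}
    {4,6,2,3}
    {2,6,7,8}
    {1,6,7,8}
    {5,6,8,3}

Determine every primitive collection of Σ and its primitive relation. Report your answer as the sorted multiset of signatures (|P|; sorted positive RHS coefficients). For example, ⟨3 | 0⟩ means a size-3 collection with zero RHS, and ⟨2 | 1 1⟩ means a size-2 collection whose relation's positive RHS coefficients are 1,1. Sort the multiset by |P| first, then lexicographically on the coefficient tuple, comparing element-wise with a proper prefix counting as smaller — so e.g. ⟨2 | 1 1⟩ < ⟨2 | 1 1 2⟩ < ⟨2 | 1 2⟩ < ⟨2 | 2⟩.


7 minimal non-faces of Δ(Σ) (on 8 rays):

  P={2,5}:  v_{2} + v_{5} = 0  ⟹  sig = ⟨2 | 0⟩
  P={3,7}:  v_{3} + v_{7} = 0  ⟹  sig = ⟨2 | 0⟩
  P={1,2}:  v_{1} + v_{2} = v_{7} + v_{8}  ⟹  sig = ⟨2 | 1 1⟩
  P={1,3}:  v_{1} + v_{3} = v_{5} + v_{8}  ⟹  sig = ⟨2 | 1 1⟩
  P={1,4,6}:  v_{1} + v_{4} + v_{6} = v_{7}  ⟹  sig = ⟨3 | 1⟩
  P={4,6,8}:  v_{4} + v_{6} + v_{8} = v_{2}  ⟹  sig = ⟨3 | 1⟩
  P={5,7,8}:  v_{5} + v_{7} + v_{8} = v_{1}  ⟹  sig = ⟨3 | 1⟩

so the primitive-relation signature multiset is
[⟨2 | 0⟩, ⟨2 | 0⟩, ⟨2 | 1 1⟩, ⟨2 | 1 1⟩, ⟨3 | 1⟩, ⟨3 | 1⟩, ⟨3 | 1⟩]


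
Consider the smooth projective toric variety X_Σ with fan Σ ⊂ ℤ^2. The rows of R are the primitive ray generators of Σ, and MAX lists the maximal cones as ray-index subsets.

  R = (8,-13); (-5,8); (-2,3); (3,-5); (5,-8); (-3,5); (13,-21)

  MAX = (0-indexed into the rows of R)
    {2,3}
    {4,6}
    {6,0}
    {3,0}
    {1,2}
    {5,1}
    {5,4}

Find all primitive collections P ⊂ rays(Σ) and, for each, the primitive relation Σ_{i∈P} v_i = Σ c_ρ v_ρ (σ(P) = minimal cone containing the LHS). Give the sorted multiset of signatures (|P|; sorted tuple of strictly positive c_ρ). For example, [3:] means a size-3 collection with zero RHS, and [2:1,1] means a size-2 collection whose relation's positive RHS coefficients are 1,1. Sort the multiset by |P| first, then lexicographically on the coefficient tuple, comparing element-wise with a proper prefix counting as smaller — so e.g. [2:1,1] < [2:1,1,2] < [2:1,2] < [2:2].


Σ has 14 primitive collections:

  P = {1,4}:  v_{1} + v_{4} = 0 — sig = [2:]
  P = {3,5}:  v_{3} + v_{5} = 0 — sig = [2:]
  P = {0,1}:  v_{0} + v_{1} = v_{3} — sig = [2:1]
  P = {0,4}:  v_{0} + v_{4} = v_{6} — sig = [2:1]
  P = {0,5}:  v_{0} + v_{5} = v_{4} — sig = [2:1]
  P = {1,3}:  v_{1} + v_{3} = v_{2} — sig = [2:1]
  P = {1,6}:  v_{1} + v_{6} = v_{0} — sig = [2:1]
  P = {2,4}:  v_{2} + v_{4} = v_{3} — sig = [2:1]
  P = {2,5}:  v_{2} + v_{5} = v_{1} — sig = [2:1]
  P = {3,4}:  v_{3} + v_{4} = v_{0} — sig = [2:1]
  P = {2,6}:  v_{2} + v_{6} = v_{0} + v_{3} — sig = [2:1,1]
  P = {0,2}:  v_{0} + v_{2} = 2·v_{3} — sig = [2:2]
  P = {3,6}:  v_{3} + v_{6} = 2·v_{0} — sig = [2:2]
  P = {5,6}:  v_{5} + v_{6} = 2·v_{4} — sig = [2:2]

Sorted signature multiset PRS(X):
[[2:], [2:], [2:1], [2:1], [2:1], [2:1], [2:1], [2:1], [2:1], [2:1], [2:1,1], [2:2], [2:2], [2:2]]


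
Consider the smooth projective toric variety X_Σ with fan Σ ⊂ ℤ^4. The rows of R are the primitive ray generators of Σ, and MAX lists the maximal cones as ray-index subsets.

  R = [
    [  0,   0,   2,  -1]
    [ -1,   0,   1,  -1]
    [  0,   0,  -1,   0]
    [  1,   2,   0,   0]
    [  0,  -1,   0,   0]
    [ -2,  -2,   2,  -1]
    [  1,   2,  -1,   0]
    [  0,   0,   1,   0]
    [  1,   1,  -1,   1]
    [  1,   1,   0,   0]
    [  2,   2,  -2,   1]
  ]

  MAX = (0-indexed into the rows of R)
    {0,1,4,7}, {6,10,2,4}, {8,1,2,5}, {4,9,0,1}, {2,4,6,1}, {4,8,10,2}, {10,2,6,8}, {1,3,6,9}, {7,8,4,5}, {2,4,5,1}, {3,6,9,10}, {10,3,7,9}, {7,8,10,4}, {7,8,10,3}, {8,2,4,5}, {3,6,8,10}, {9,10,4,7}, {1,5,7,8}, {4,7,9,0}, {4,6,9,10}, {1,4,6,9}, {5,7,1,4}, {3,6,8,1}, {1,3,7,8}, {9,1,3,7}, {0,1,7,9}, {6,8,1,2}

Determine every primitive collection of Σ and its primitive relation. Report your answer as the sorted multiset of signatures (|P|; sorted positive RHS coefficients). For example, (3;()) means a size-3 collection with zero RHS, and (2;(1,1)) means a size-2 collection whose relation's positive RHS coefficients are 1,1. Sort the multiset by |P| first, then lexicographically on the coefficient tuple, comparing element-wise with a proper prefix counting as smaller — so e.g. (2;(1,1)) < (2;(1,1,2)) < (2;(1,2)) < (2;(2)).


The 20 primitive collections of Σ (r=11, n=4):

  P={2,7}:  v_{2} + v_{7} = 0  ⟹  sig = (2;())
  P={5,10}:  v_{5} + v_{10} = 0  ⟹  sig = (2;())
  P={1,10}:  v_{1} + v_{10} = v_{6}  ⟹  sig = (2;(1))
  P={2,3}:  v_{2} + v_{3} = v_{6}  ⟹  sig = (2;(1))
  P={3,4}:  v_{3} + v_{4} = v_{9}  ⟹  sig = (2;(1))
  P={5,6}:  v_{5} + v_{6} = v_{1}  ⟹  sig = (2;(1))
  P={6,7}:  v_{6} + v_{7} = v_{3}  ⟹  sig = (2;(1))
  P={0,8}:  v_{0} + v_{8} = v_{7} + v_{9}  ⟹  sig = (2;(1,1))
  P={2,9}:  v_{2} + v_{9} = v_{4} + v_{6}  ⟹  sig = (2;(1,1))
  P={3,5}:  v_{3} + v_{5} = v_{1} + v_{7}  ⟹  sig = (2;(1,1))
  P={8,9}:  v_{8} + v_{9} = v_{7} + v_{10}  ⟹  sig = (2;(1,1))
  P={0,2}:  v_{0} + v_{2} = v_{1} + v_{4} + v_{9}  ⟹  sig = (2;(1,1,1))
  P={5,9}:  v_{5} + v_{9} = v_{1} + v_{4} + v_{7}  ⟹  sig = (2;(1,1,1))
  P={0,3}:  v_{0} + v_{3} = v_{1} + v_{7} + 2·v_{9}  ⟹  sig = (2;(1,1,2))
  P={0,6}:  v_{0} + v_{6} = v_{1} + 2·v_{9}  ⟹  sig = (2;(1,2))
  P={0,10}:  v_{0} + v_{10} = 2·v_{9}  ⟹  sig = (2;(2))
  P={0,5}:  v_{0} + v_{5} = 2·v_{1} + 2·v_{4} + 2·v_{7}  ⟹  sig = (2;(2,2,2))
  P={1,4,8}:  v_{1} + v_{4} + v_{8} = 0  ⟹  sig = (3;())
  P={4,6,8}:  v_{4} + v_{6} + v_{8} = v_{10}  ⟹  sig = (3;(1))
  P={1,4,7,9}:  v_{1} + v_{4} + v_{7} + v_{9} = v_{0}  ⟹  sig = (4;(1))

Signatures (|P|; sorted positive RHS coefficients), sorted:
    (2;())
    (2;())
    (2;(1))
    (2;(1))
    (2;(1))
    (2;(1))
    (2;(1))
    (2;(1,1))
    (2;(1,1))
    (2;(1,1))
    (2;(1,1))
    (2;(1,1,1))
    (2;(1,1,1))
    (2;(1,1,2))
    (2;(1,2))
    (2;(2))
    (2;(2,2,2))
    (3;())
    (3;(1))
    (4;(1))


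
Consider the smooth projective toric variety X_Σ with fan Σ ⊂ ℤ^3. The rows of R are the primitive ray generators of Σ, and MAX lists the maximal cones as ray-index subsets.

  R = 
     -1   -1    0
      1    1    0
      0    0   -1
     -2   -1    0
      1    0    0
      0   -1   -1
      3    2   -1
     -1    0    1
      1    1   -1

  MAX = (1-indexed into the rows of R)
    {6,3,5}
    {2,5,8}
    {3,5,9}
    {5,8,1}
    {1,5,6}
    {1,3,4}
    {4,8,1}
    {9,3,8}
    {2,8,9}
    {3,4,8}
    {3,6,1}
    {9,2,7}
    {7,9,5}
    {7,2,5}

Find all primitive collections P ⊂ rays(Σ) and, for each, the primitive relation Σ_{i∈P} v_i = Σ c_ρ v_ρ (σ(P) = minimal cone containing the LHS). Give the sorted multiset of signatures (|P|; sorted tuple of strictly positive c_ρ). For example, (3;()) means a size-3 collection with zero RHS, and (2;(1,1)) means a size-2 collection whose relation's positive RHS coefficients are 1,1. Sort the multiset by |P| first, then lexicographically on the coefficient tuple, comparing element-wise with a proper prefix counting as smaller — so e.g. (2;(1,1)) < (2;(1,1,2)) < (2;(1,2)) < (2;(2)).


Primitive collections (20):

  P = {1,2}:  v_{1} + v_{2} = 0 ; sig = (2;())
  P = {1,9}:  v_{1} + v_{9} = v_{3} ; sig = (2;(1))
  P = {2,3}:  v_{2} + v_{3} = v_{9} ; sig = (2;(1))
  P = {4,5}:  v_{4} + v_{5} = v_{1} ; sig = (2;(1))
  P = {4,7}:  v_{4} + v_{7} = v_{9} ; sig = (2;(1))
  P = {6,8}:  v_{6} + v_{8} = v_{1} ; sig = (2;(1))
  P = {1,7}:  v_{1} + v_{7} = v_{5} + v_{9} ; sig = (2;(1,1))
  P = {2,4}:  v_{2} + v_{4} = v_{3} + v_{8} ; sig = (2;(1,1))
  P = {2,6}:  v_{2} + v_{6} = v_{3} + v_{5} ; sig = (2;(1,1))
  P = {6,7}:  v_{6} + v_{7} = v_{3} + 2·v_{5} + v_{9} ; sig = (2;(1,1,2))
  P = {3,7}:  v_{3} + v_{7} = v_{5} + 2·v_{9} ; sig = (2;(1,2))
  P = {4,6}:  v_{4} + v_{6} = 2·v_{1} + v_{3} ; sig = (2;(1,2))
  P = {4,9}:  v_{4} + v_{9} = 2·v_{3} + v_{8} ; sig = (2;(1,2))
  P = {6,9}:  v_{6} + v_{9} = 2·v_{3} + v_{5} ; sig = (2;(1,2))
  P = {7,8}:  v_{7} + v_{8} = 2·v_{2} ; sig = (2;(2))
  P = {3,5,8}:  v_{3} + v_{5} + v_{8} = 0 ; sig = (3;())
  P = {1,3,5}:  v_{1} + v_{3} + v_{5} = v_{6} ; sig = (3;(1))
  P = {1,3,8}:  v_{1} + v_{3} + v_{8} = v_{4} ; sig = (3;(1))
  P = {2,5,9}:  v_{2} + v_{5} + v_{9} = v_{7} ; sig = (3;(1))
  P = {5,8,9}:  v_{5} + v_{8} + v_{9} = v_{2} ; sig = (3;(1))

Hence PRS(X_Σ) =
[(2;()), (2;(1)), (2;(1)), (2;(1)), (2;(1)), (2;(1)), (2;(1,1)), (2;(1,1)), (2;(1,1)), (2;(1,1,2)), (2;(1,2)), (2;(1,2)), (2;(1,2)), (2;(1,2)), (2;(2)), (3;()), (3;(1)), (3;(1)), (3;(1)), (3;(1))]


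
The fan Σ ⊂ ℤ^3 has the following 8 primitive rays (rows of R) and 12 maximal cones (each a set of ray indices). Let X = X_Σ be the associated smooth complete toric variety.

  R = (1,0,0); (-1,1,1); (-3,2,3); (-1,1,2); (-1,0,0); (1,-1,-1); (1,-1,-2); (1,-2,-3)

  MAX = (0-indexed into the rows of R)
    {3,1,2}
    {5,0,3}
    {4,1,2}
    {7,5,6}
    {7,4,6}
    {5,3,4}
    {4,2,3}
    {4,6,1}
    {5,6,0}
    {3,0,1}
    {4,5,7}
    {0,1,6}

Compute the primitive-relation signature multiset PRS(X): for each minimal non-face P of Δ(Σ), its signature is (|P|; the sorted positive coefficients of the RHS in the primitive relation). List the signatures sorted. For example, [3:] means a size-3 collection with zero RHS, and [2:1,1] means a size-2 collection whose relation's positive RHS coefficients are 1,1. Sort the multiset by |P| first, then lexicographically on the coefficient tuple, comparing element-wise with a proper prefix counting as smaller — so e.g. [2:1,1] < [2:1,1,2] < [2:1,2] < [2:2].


The 12 primitive collections of Σ (r=8, n=3):

  P = {0,4}:  v_{0} + v_{4} = 0 — sig = [2:]
  P = {1,5}:  v_{1} + v_{5} = 0 — sig = [2:]
  P = {3,6}:  v_{3} + v_{6} = 0 — sig = [2:]
  P = {0,2}:  v_{0} + v_{2} = v_{1} + v_{3} — sig = [2:1,1]
  P = {0,7}:  v_{0} + v_{7} = v_{5} + v_{6} — sig = [2:1,1]
  P = {1,7}:  v_{1} + v_{7} = v_{4} + v_{6} — sig = [2:1,1]
  P = {2,5}:  v_{2} + v_{5} = v_{3} + v_{4} — sig = [2:1,1]
  P = {2,6}:  v_{2} + v_{6} = v_{1} + v_{4} — sig = [2:1,1]
  P = {3,7}:  v_{3} + v_{7} = v_{4} + v_{5} — sig = [2:1,1]
  P = {2,7}:  v_{2} + v_{7} = 2·v_{4} — sig = [2:2]
  P = {1,3,4}:  v_{1} + v_{3} + v_{4} = v_{2} — sig = [3:1]
  P = {4,5,6}:  v_{4} + v_{5} + v_{6} = v_{7} — sig = [3:1]

Signatures (|P|; sorted positive RHS coefficients), sorted:
{ [2:] ×3,  [2:1,1] ×6,  [2:2],  [3:1] ×2 }


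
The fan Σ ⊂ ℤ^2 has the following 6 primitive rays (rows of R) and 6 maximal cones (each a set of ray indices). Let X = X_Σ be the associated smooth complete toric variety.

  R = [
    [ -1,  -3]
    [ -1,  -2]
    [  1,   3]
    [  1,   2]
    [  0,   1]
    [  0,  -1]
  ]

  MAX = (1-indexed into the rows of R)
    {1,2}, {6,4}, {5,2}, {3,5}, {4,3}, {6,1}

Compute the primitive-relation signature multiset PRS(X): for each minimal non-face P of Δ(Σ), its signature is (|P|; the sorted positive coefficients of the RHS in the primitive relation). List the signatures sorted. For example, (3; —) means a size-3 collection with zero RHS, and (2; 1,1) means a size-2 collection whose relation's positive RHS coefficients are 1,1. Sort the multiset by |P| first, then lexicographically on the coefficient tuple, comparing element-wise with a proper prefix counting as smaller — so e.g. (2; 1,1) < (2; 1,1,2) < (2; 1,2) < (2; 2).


9 minimal non-faces of Δ(Σ) (on 6 rays):

  P={1,3}:  v_{1} + v_{3} = 0 ; sig = (2; —)
  P={2,4}:  v_{2} + v_{4} = 0 ; sig = (2; —)
  P={5,6}:  v_{5} + v_{6} = 0 ; sig = (2; —)
  P={1,4}:  v_{1} + v_{4} = v_{6} ; sig = (2; 1)
  P={1,5}:  v_{1} + v_{5} = v_{2} ; sig = (2; 1)
  P={2,3}:  v_{2} + v_{3} = v_{5} ; sig = (2; 1)
  P={2,6}:  v_{2} + v_{6} = v_{1} ; sig = (2; 1)
  P={3,6}:  v_{3} + v_{6} = v_{4} ; sig = (2; 1)
  P={4,5}:  v_{4} + v_{5} = v_{3} ; sig = (2; 1)

Hence PRS(X_Σ) =
    (2; —)
    (2; —)
    (2; —)
    (2; 1)
    (2; 1)
    (2; 1)
    (2; 1)
    (2; 1)
    (2; 1)


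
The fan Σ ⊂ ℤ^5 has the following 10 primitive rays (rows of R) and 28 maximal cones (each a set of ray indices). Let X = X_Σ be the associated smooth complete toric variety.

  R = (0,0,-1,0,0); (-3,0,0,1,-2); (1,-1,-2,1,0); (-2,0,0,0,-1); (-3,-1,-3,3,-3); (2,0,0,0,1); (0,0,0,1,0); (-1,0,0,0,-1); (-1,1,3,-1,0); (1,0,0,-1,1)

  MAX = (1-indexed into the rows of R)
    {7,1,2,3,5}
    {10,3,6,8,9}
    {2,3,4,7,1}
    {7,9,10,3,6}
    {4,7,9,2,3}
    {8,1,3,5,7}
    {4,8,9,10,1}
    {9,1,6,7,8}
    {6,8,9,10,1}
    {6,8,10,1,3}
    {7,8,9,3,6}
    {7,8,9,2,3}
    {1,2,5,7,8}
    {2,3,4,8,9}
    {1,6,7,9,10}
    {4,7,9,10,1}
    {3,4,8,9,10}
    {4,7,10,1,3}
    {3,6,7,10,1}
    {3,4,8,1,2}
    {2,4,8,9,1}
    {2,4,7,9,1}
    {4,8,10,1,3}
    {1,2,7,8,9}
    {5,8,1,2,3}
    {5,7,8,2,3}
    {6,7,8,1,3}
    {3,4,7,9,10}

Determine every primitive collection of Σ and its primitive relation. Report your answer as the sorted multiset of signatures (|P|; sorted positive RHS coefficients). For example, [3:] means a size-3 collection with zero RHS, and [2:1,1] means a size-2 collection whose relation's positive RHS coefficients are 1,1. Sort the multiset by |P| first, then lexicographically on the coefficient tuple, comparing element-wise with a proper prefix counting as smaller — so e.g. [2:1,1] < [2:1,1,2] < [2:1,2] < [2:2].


Δ(Σ) — 10 vertices, 11 min non-faces:

  • {4,6}:  v_{4} + v_{6} = 0 ; sig = [2:]
  • {2,10}:  v_{2} + v_{10} = v_{4} ; sig = [2:1]
  • {2,6}:  v_{2} + v_{6} = v_{7} + v_{8} ; sig = [2:1,1]
  • {5,9}:  v_{5} + v_{9} = v_{2} + v_{7} + v_{8} ; sig = [2:1,1,1]
  • {5,10}:  v_{5} + v_{10} = v_{1} + v_{2} + v_{3} ; sig = [2:1,1,1]
  • {4,5}:  v_{4} + v_{5} = v_{1} + 2·v_{2} + v_{3} ; sig = [2:1,1,2]
  • {5,6}:  v_{5} + v_{6} = v_{1} + v_{3} + 2·v_{7} + 2·v_{8} ; sig = [2:1,1,2,2]
  • {1,3,9}:  v_{1} + v_{3} + v_{9} = 0 ; sig = [3:]
  • {7,8,10}:  v_{7} + v_{8} + v_{10} = 0 ; sig = [3:]
  • {4,7,8}:  v_{4} + v_{7} + v_{8} = v_{2} ; sig = [3:1]
  • {1,2,3,7,8}:  v_{1} + v_{2} + v_{3} + v_{7} + v_{8} = v_{5} ; sig = [5:1]

so the primitive-relation signature multiset is
    [2:]
    [2:1]
    [2:1,1]
    [2:1,1,1]
    [2:1,1,1]
    [2:1,1,2]
    [2:1,1,2,2]
    [3:]
    [3:]
    [3:1]
    [5:1]


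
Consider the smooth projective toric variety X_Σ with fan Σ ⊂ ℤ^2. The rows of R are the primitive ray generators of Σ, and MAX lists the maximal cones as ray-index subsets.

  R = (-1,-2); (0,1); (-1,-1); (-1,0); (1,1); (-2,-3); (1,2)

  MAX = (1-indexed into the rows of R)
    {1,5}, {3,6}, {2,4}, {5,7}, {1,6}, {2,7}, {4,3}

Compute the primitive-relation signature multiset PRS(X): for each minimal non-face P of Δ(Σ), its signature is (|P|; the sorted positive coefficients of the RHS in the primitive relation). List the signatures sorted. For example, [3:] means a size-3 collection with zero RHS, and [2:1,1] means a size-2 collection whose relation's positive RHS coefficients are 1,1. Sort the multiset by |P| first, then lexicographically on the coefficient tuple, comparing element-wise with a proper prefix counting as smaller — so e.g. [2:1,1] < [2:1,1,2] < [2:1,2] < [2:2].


14 collections generate NE(X_Σ); each relation:

  P={1,7}:  v_{1} + v_{7} = 0  →  sig = [2:]
  P={3,5}:  v_{3} + v_{5} = 0  →  sig = [2:]
  P={1,2}:  v_{1} + v_{2} = v_{3}  →  sig = [2:1]
  P={1,3}:  v_{1} + v_{3} = v_{6}  →  sig = [2:1]
  P={2,3}:  v_{2} + v_{3} = v_{4}  →  sig = [2:1]
  P={2,5}:  v_{2} + v_{5} = v_{7}  →  sig = [2:1]
  P={3,7}:  v_{3} + v_{7} = v_{2}  →  sig = [2:1]
  P={4,5}:  v_{4} + v_{5} = v_{2}  →  sig = [2:1]
  P={5,6}:  v_{5} + v_{6} = v_{1}  →  sig = [2:1]
  P={6,7}:  v_{6} + v_{7} = v_{3}  →  sig = [2:1]
  P={1,4}:  v_{1} + v_{4} = 2·v_{3}  →  sig = [2:2]
  P={2,6}:  v_{2} + v_{6} = 2·v_{3}  →  sig = [2:2]
  P={4,7}:  v_{4} + v_{7} = 2·v_{2}  →  sig = [2:2]
  P={4,6}:  v_{4} + v_{6} = 3·v_{3}  →  sig = [2:3]

so the primitive-relation signature multiset is
    [2:]
    [2:]
    [2:1]
    [2:1]
    [2:1]
    [2:1]
    [2:1]
    [2:1]
    [2:1]
    [2:1]
    [2:2]
    [2:2]
    [2:2]
    [2:3]


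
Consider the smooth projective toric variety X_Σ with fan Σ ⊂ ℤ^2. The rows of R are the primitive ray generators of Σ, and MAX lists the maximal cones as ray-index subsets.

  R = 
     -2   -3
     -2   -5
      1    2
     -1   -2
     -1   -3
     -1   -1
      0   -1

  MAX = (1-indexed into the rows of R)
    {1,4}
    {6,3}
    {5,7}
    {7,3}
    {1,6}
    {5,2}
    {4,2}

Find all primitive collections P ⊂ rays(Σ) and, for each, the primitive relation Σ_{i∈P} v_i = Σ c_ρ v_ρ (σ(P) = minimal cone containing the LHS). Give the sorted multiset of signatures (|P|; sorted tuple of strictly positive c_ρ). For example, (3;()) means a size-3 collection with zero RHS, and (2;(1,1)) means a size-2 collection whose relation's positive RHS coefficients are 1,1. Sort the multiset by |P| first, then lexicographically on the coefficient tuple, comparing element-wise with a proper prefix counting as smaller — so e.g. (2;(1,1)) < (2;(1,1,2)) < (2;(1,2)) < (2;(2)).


14 collections generate NE(X_Σ); each relation:

  P={3,4}:  v_{3} + v_{4} = 0  ⟹  sig = (2;())
  P={1,3}:  v_{1} + v_{3} = v_{6}  ⟹  sig = (2;(1))
  P={2,3}:  v_{2} + v_{3} = v_{5}  ⟹  sig = (2;(1))
  P={3,5}:  v_{3} + v_{5} = v_{7}  ⟹  sig = (2;(1))
  P={4,5}:  v_{4} + v_{5} = v_{2}  ⟹  sig = (2;(1))
  P={4,6}:  v_{4} + v_{6} = v_{1}  ⟹  sig = (2;(1))
  P={4,7}:  v_{4} + v_{7} = v_{5}  ⟹  sig = (2;(1))
  P={6,7}:  v_{6} + v_{7} = v_{4}  ⟹  sig = (2;(1))
  P={1,7}:  v_{1} + v_{7} = 2·v_{4}  ⟹  sig = (2;(2))
  P={2,7}:  v_{2} + v_{7} = 2·v_{5}  ⟹  sig = (2;(2))
  P={5,6}:  v_{5} + v_{6} = 2·v_{4}  ⟹  sig = (2;(2))
  P={1,5}:  v_{1} + v_{5} = 3·v_{4}  ⟹  sig = (2;(3))
  P={2,6}:  v_{2} + v_{6} = 3·v_{4}  ⟹  sig = (2;(3))
  P={1,2}:  v_{1} + v_{2} = 4·v_{4}  ⟹  sig = (2;(4))

Hence PRS(X_Σ) =
    (2;())
    (2;(1))
    (2;(1))
    (2;(1))
    (2;(1))
    (2;(1))
    (2;(1))
    (2;(1))
    (2;(2))
    (2;(2))
    (2;(2))
    (2;(3))
    (2;(3))
    (2;(4))


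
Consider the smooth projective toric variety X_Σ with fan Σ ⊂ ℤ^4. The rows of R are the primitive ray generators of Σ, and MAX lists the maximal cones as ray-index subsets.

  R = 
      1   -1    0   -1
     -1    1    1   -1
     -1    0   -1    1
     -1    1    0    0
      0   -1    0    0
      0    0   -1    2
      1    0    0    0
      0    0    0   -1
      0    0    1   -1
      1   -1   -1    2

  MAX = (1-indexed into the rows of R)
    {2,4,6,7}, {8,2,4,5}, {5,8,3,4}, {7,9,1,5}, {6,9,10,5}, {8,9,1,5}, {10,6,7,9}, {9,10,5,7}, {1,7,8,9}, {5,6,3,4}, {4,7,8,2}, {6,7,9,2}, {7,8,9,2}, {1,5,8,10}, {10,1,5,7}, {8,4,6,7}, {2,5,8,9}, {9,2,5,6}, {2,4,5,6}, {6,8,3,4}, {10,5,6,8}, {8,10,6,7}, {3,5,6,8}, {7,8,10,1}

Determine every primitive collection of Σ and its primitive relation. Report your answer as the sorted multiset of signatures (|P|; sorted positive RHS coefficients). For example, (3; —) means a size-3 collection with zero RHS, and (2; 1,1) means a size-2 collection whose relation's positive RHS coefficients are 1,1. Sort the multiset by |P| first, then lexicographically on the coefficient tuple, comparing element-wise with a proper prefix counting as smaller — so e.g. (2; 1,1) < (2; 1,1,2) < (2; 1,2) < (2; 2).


The 20 primitive collections of Σ (r=10, n=4):

  • {1,4}:  v_{1} + v_{4} = v_{8}  so sig = (2; 1)
  • {4,9}:  v_{4} + v_{9} = v_{2}  so sig = (2; 1)
  • {4,10}:  v_{4} + v_{10} = v_{6}  so sig = (2; 1)
  • {1,2}:  v_{1} + v_{2} = v_{8} + v_{9}  so sig = (2; 1,1)
  • {1,6}:  v_{1} + v_{6} = v_{8} + v_{10}  so sig = (2; 1,1)
  • {2,10}:  v_{2} + v_{10} = v_{6} + v_{9}  so sig = (2; 1,1)
  • {3,7}:  v_{3} + v_{7} = v_{6} + v_{8}  so sig = (2; 1,1)
  • {3,9}:  v_{3} + v_{9} = v_{4} + v_{5}  so sig = (2; 1,1)
  • {1,3}:  v_{1} + v_{3} = v_{5} + v_{6} + 2·v_{8}  so sig = (2; 1,1,2)
  • {3,10}:  v_{3} + v_{10} = v_{5} + 2·v_{6} + v_{8}  so sig = (2; 1,1,2)
  • {2,3}:  v_{2} + v_{3} = 2·v_{4} + v_{5}  so sig = (2; 1,2)
  • {4,5,7}:  v_{4} + v_{5} + v_{7} = 0  so sig = (3; —)
  • {6,8,9}:  v_{6} + v_{8} + v_{9} = 0  so sig = (3; —)
  • {2,5,7}:  v_{2} + v_{5} + v_{7} = v_{9}  so sig = (3; 1)
  • {2,6,8}:  v_{2} + v_{6} + v_{8} = v_{4}  so sig = (3; 1)
  • {5,6,7}:  v_{5} + v_{6} + v_{7} = v_{10}  so sig = (3; 1)
  • {5,7,8}:  v_{5} + v_{7} + v_{8} = v_{1}  so sig = (3; 1)
  • {8,9,10}:  v_{8} + v_{9} + v_{10} = v_{5} + v_{7}  so sig = (3; 1,1)
  • {1,9,10}:  v_{1} + v_{9} + v_{10} = 2·v_{5} + 2·v_{7}  so sig = (3; 2,2)
  • {4,5,6,8}:  v_{4} + v_{5} + v_{6} + v_{8} = v_{3}  so sig = (4; 1)

Hence PRS(X_Σ) =
[(2; 1), (2; 1), (2; 1), (2; 1,1), (2; 1,1), (2; 1,1), (2; 1,1), (2; 1,1), (2; 1,1,2), (2; 1,1,2), (2; 1,2), (3; —), (3; —), (3; 1), (3; 1), (3; 1), (3; 1), (3; 1,1), (3; 2,2), (4; 1)]


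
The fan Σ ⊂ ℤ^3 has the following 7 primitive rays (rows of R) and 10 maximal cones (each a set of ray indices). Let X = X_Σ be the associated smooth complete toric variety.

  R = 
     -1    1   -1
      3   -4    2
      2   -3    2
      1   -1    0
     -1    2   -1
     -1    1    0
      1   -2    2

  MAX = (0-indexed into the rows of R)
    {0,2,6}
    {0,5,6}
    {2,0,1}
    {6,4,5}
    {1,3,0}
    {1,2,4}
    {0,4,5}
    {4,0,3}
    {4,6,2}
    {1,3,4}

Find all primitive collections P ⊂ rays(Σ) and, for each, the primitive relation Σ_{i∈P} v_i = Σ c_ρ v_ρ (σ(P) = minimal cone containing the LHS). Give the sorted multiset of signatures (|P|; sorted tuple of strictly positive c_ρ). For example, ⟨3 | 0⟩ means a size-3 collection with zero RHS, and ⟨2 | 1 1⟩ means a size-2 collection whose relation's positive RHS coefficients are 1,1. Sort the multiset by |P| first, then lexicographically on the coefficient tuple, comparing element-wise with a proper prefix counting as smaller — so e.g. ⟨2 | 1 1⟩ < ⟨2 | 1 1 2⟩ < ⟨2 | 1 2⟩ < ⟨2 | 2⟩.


|primitive collections| = 9. Relations:

  P={3,5}:  v_{3} + v_{5} = 0  →  sig = ⟨2 | 0⟩
  P={1,5}:  v_{1} + v_{5} = v_{2}  →  sig = ⟨2 | 1⟩
  P={2,3}:  v_{2} + v_{3} = v_{1}  →  sig = ⟨2 | 1⟩
  P={2,5}:  v_{2} + v_{5} = v_{6}  →  sig = ⟨2 | 1⟩
  P={3,6}:  v_{3} + v_{6} = v_{2}  →  sig = ⟨2 | 1⟩
  P={1,6}:  v_{1} + v_{6} = 2·v_{2}  →  sig = ⟨2 | 2⟩
  P={0,2,4}:  v_{0} + v_{2} + v_{4} = 0  →  sig = ⟨3 | 0⟩
  P={0,1,4}:  v_{0} + v_{1} + v_{4} = v_{3}  →  sig = ⟨3 | 1⟩
  P={0,4,6}:  v_{0} + v_{4} + v_{6} = v_{5}  →  sig = ⟨3 | 1⟩

Signatures (|P|; sorted positive RHS coefficients), sorted:
{ ⟨2 | 0⟩,  ⟨2 | 1⟩ ×4,  ⟨2 | 2⟩,  ⟨3 | 0⟩,  ⟨3 | 1⟩ ×2 }


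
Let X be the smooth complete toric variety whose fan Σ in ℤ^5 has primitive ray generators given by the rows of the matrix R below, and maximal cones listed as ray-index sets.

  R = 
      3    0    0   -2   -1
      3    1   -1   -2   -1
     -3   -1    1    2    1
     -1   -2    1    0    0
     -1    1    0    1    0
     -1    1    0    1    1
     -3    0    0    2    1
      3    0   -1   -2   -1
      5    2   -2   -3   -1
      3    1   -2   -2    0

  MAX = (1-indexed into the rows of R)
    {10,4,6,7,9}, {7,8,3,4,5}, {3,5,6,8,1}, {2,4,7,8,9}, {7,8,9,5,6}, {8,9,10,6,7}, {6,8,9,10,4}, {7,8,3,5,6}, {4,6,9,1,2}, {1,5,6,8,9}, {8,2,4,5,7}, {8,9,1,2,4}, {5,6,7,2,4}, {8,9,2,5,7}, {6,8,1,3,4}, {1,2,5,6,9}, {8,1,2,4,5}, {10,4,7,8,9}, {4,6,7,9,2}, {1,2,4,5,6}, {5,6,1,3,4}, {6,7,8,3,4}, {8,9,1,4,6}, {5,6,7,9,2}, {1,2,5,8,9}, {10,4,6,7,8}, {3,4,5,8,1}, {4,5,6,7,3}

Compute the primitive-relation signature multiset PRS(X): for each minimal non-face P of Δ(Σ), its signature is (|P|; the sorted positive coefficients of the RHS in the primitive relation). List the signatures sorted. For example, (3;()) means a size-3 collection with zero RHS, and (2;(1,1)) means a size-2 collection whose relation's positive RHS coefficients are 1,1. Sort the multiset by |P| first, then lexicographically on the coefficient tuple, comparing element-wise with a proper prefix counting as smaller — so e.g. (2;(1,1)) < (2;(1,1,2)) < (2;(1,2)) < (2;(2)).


Σ has 11 primitive collections:

  P={1,7}:  v_{1} + v_{7} = 0 — sig = (2;())
  P={2,3}:  v_{2} + v_{3} = 0 — sig = (2;())
  P={3,9}:  v_{3} + v_{9} = v_{6} + v_{8} — sig = (2;(1,1))
  P={5,10}:  v_{5} + v_{10} = v_{7} + v_{9} — sig = (2;(1,1))
  P={1,10}:  v_{1} + v_{10} = v_{4} + v_{6} + v_{8} + v_{9} — sig = (2;(1,1,1,1))
  P={2,10}:  v_{2} + v_{10} = v_{4} + v_{7} + 2·v_{9} — sig = (2;(1,1,2))
  P={3,10}:  v_{3} + v_{10} = v_{4} + 2·v_{6} + v_{7} + 2·v_{8} — sig = (2;(1,1,2,2))
  P={2,6,8}:  v_{2} + v_{6} + v_{8} = v_{9} — sig = (3;(1))
  P={4,5,9}:  v_{4} + v_{5} + v_{9} = v_{2} — sig = (3;(1))
  P={4,5,6,8}:  v_{4} + v_{5} + v_{6} + v_{8} = 0 — sig = (4;())
  P={4,6,7,8,9}:  v_{4} + v_{6} + v_{7} + v_{8} + v_{9} = v_{10} — sig = (5;(1))

Hence PRS(X_Σ) =
    |P|=2: 7 collections, coeffs (), (), (1,1), (1,1), (1,1,1,1), (1,1,2), (1,1,2,2)
    |P|=3: 2 collections, coeffs (1), (1)
    |P|=4: 1 collection, coeffs ()
    |P|=5: 1 collection, coeffs (1)


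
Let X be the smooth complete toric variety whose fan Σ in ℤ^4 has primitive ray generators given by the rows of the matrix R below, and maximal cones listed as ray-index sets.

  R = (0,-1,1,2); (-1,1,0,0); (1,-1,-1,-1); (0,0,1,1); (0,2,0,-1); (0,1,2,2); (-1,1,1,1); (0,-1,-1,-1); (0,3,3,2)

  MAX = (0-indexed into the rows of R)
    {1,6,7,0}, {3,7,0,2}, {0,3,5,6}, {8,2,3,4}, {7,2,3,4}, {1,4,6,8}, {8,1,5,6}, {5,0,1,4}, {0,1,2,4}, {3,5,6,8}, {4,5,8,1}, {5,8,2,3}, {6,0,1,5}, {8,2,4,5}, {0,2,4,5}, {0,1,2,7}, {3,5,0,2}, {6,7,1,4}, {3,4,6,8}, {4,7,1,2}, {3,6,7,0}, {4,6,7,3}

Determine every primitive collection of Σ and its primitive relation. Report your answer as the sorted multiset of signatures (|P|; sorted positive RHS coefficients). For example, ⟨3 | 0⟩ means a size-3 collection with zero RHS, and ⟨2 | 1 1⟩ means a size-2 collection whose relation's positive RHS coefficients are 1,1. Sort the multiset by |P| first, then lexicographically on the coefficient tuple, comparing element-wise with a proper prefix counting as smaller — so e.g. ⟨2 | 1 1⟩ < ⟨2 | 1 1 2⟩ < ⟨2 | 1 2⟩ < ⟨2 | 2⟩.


|primitive collections| = 12. Relations:

  {2,6}:  v_{2} + v_{6} = 0 ; sig = ⟨2 | 0⟩
  {1,3}:  v_{1} + v_{3} = v_{6} ; sig = ⟨2 | 1⟩
  {5,7}:  v_{5} + v_{7} = v_{3} ; sig = ⟨2 | 1⟩
  {7,8}:  v_{7} + v_{8} = 2·v_{3} + v_{4} ; sig = ⟨2 | 1 2⟩
  {0,8}:  v_{0} + v_{8} = 2·v_{5} ; sig = ⟨2 | 2⟩
  {0,4,7}:  v_{0} + v_{4} + v_{7} = 0 ; sig = ⟨3 | 0⟩
  {0,3,4}:  v_{0} + v_{3} + v_{4} = v_{5} ; sig = ⟨3 | 1⟩
  {3,4,5}:  v_{3} + v_{4} + v_{5} = v_{8} ; sig = ⟨3 | 1⟩
  {0,4,6}:  v_{0} + v_{4} + v_{6} = v_{1} + v_{5} ; sig = ⟨3 | 1 1⟩
  {1,2,5}:  v_{1} + v_{2} + v_{5} = v_{0} + v_{4} ; sig = ⟨3 | 1 1⟩
  {1,2,8}:  v_{1} + v_{2} + v_{8} = v_{4} + v_{5} ; sig = ⟨3 | 1 1⟩
  {4,5,6}:  v_{4} + v_{5} + v_{6} = v_{1} + v_{8} ; sig = ⟨3 | 1 1⟩

Signatures (|P|; sorted positive RHS coefficients), sorted:
{ ⟨2 | 0⟩,  ⟨2 | 1⟩ ×2,  ⟨2 | 1 2⟩,  ⟨2 | 2⟩,  ⟨3 | 0⟩,  ⟨3 | 1⟩ ×2,  ⟨3 | 1 1⟩ ×4 }
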